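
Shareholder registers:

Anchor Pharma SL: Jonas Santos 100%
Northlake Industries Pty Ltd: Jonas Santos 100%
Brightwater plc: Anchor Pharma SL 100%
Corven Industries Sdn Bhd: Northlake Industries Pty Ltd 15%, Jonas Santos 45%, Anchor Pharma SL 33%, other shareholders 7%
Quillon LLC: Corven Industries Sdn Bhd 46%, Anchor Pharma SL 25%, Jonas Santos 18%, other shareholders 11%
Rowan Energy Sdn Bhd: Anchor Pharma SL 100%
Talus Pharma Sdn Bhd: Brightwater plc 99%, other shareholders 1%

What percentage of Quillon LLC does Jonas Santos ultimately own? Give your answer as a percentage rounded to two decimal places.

85.78%

Jonas reaches Quillon along 5 paths.
Via Northlake → Corven: 100% × 15% × 46% = 6.9%.
Via Corven: 45% × 46% = 20.7%.
Via Anchor → Corven: 100% × 33% × 46% = 15.18%.
Via Anchor: 100% × 25% = 25%.
Direct stake: 18% = 18%.
Total: 6.9% + 20.7% + 15.18% + 25% + 18% = 85.78%.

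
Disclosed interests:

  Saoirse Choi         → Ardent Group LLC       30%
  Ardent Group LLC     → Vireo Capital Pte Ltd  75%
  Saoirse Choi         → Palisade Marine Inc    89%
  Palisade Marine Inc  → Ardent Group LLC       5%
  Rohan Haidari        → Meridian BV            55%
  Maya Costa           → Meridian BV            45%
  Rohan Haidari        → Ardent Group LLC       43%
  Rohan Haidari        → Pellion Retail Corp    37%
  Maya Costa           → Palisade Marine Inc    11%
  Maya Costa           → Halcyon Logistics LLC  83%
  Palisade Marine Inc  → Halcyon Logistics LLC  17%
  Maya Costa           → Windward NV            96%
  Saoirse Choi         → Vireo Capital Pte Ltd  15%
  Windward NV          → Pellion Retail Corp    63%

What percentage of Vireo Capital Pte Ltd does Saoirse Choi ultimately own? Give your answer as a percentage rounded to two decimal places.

40.84%

Saoirse reaches Vireo along 3 paths.
Direct stake: 15% = 15%.
Via Ardent: 30% × 75% = 22.5%.
Via Palisade → Ardent: 89% × 5% × 75% = 3.3375%.
Total: 15% + 22.5% + 3.3375% = 40.8375%.
Rounded: 40.84%.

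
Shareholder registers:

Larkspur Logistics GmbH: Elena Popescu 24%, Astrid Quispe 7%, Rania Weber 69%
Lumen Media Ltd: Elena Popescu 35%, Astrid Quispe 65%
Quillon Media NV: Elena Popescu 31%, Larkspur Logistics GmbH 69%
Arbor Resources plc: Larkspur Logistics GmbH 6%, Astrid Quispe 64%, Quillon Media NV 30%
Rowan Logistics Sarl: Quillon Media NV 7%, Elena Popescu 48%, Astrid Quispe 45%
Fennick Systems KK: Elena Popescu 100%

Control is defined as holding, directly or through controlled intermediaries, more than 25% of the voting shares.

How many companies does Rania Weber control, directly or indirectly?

Rania holds 69% of Larkspur, so Rania controls Larkspur.
Larkspur holds 69% of Quillon, so Rania controls Quillon.
Larkspur and Quillon together hold 6% + 30% = 36% of Arbor, so Rania controls Arbor.
No other company's threshold is met.
Rania controls 3 companies.

3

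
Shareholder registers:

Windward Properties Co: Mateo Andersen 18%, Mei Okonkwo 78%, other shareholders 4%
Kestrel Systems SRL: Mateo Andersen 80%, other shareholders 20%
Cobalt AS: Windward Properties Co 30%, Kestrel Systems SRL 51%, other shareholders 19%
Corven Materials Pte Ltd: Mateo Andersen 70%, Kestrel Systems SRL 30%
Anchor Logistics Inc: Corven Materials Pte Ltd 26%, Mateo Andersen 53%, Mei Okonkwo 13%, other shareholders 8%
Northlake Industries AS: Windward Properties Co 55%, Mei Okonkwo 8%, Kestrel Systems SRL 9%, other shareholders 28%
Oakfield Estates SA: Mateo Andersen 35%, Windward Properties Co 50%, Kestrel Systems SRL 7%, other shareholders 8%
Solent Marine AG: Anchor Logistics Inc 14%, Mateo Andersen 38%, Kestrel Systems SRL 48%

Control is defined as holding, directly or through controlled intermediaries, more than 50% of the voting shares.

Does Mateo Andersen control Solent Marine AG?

Mateo holds 80% of Kestrel, so Mateo controls Kestrel.
Mateo and Kestrel together hold 70% + 30% = 100% of Corven, so Mateo controls Corven.
Corven and Mateo together hold 26% + 53% = 79% of Anchor, so Mateo controls Anchor.
Anchor and Mateo and Kestrel together hold 14% + 38% + 48% = 100% of Solent, so Mateo controls Solent.

Yes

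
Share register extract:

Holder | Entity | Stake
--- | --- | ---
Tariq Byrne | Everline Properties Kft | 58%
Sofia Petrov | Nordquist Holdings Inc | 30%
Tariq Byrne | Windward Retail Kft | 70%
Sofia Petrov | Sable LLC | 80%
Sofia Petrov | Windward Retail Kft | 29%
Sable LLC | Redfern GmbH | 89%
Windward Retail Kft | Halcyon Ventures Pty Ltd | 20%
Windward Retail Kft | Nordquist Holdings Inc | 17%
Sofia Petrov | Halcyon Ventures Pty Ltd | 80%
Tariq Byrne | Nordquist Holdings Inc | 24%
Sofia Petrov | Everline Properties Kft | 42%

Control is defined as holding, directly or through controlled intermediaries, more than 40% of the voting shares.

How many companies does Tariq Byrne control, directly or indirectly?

3

Tariq holds 58% of Everline, so Tariq controls Everline.
Tariq holds 70% of Windward, so Tariq controls Windward.
Windward and Tariq together hold 17% + 24% = 41% of Nordquist, so Tariq controls Nordquist.
No other company's threshold is met.
Tariq controls 3 companies.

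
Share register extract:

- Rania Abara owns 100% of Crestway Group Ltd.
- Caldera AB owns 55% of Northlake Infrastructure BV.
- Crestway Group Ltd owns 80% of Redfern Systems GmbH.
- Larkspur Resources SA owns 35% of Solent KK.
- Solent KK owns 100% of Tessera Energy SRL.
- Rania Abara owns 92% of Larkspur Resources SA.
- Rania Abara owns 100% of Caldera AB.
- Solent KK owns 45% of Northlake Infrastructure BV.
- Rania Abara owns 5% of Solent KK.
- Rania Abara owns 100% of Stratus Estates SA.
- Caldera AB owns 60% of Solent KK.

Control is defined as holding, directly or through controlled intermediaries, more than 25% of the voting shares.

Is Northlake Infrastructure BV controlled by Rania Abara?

Yes

Rania holds 100% of Caldera, so Rania controls Caldera.
Rania holds 92% of Larkspur, so Rania controls Larkspur.
Caldera and Larkspur and Rania together hold 60% + 35% + 5% = 100% of Solent, so Rania controls Solent.
Caldera and Solent together hold 55% + 45% = 100% of Northlake, so Rania controls Northlake.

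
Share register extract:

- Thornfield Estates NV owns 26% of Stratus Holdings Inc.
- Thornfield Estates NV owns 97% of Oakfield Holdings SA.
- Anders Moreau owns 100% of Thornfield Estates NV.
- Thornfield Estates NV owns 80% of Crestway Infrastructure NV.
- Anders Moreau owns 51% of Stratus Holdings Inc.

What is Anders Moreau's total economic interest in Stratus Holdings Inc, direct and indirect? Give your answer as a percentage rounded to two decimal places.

77.00%

Anders reaches Stratus along 2 paths.
Via Thornfield: 100% × 26% = 26%.
Direct stake: 51% = 51%.
Total: 26% + 51% = 77%.
Rounded: 77.00%.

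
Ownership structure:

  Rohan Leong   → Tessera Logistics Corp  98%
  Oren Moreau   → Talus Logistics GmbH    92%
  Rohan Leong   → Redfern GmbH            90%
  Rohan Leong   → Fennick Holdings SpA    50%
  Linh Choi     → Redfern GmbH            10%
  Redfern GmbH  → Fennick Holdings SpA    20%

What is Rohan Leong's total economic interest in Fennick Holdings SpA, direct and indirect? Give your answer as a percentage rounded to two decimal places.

68.00%

Rohan reaches Fennick along 2 paths.
Via Redfern: 90% × 20% = 18%.
Direct stake: 50% = 50%.
Total: 18% + 50% = 68%.
Rounded: 68.00%.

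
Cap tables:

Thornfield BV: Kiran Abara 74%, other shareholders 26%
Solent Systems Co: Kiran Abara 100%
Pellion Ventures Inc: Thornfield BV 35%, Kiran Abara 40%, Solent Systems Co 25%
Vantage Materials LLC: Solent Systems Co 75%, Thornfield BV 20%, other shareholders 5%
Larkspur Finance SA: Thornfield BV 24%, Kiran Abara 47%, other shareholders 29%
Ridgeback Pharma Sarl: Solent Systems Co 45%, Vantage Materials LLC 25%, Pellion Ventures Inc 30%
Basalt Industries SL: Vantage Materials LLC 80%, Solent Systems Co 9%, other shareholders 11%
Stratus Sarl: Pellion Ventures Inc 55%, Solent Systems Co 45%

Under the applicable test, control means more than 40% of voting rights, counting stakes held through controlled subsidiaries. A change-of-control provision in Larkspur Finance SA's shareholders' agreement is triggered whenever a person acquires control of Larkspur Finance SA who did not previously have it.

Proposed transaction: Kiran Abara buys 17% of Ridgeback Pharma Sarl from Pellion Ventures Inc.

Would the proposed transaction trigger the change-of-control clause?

The purchase adds only to Kiran's holdings (Pellion's stake shrinks), so Kiran is the only person who could newly come to control Larkspur.
Kiran holds 74% of Thornfield, so Kiran controls Thornfield.
Thornfield and Kiran together hold 24% + 47% = 71% of Larkspur, so Kiran controls Larkspur.
So Kiran already controls Larkspur before the transaction.
After the purchase, Kiran holds 17% of Ridgeback directly, and Pellion's stake falls to 13%.
Kiran controlled Larkspur already, so this is not a new person acquiring control; every other person's position is unchanged or reduced.
No new person acquires control, so the clause is not triggered.

No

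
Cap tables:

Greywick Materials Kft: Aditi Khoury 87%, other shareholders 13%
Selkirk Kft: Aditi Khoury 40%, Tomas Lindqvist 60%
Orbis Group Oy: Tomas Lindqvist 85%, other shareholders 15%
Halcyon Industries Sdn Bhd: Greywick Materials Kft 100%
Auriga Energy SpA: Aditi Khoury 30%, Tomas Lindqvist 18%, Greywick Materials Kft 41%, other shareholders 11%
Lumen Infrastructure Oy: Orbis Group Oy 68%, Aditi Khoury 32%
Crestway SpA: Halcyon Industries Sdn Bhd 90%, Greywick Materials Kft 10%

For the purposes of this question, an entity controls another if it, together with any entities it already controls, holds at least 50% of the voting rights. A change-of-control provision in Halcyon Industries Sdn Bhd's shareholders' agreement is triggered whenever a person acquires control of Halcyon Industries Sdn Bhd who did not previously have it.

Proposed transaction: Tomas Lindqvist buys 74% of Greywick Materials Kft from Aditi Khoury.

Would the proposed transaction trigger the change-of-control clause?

The purchase adds only to Tomas's holdings (Aditi's stake shrinks), so Tomas is the only person who could newly come to control Halcyon.
Tomas holds 60% of Selkirk, so Tomas controls Selkirk.
Tomas holds 85% of Orbis, so Tomas controls Orbis.
Orbis holds 68% of Lumen, so Tomas controls Lumen.
Neither Tomas nor any entity Tomas controls holds any voting interest in Halcyon.
So before the transaction, Tomas does not control Halcyon.
After the purchase, Tomas holds 74% of Greywick directly, and Aditi's stake falls to 13%.
Tomas holds 74% of Greywick, so Tomas controls Greywick.
Greywick holds 100% of Halcyon, so Tomas controls Halcyon.
Tomas did not control Halcyon before and does after, so the clause is triggered.

Yes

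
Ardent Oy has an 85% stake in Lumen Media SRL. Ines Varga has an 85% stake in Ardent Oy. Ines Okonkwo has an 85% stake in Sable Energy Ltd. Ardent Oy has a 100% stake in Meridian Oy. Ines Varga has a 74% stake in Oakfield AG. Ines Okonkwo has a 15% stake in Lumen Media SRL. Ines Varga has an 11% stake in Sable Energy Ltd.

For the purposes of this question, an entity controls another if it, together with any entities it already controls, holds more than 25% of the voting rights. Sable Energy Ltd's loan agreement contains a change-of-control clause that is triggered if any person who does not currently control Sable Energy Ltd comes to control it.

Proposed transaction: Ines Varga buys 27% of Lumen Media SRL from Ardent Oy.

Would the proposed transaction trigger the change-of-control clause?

The purchase adds only to Ines Varga's holdings (Ardent's stake shrinks), so Ines Varga is the only person who could newly come to control Sable.
Ines Varga holds 85% of Ardent, so Ines Varga controls Ardent.
Ardent holds 85% of Lumen, so Ines Varga controls Lumen.
Ardent holds 100% of Meridian, so Ines Varga controls Meridian.
Ines Varga holds 74% of Oakfield, so Ines Varga controls Oakfield.
In Sable, Ines Varga's side holds only 11%, not > 25%.
So before the transaction, Ines Varga does not control Sable.
After the purchase, Ines Varga holds 27% of Lumen directly, and Ardent's stake falls to 58%.
Ardent and Ines Varga together hold 58% + 27% = 85% of Lumen, so Ines Varga controls Lumen.
After the transaction, Ines Varga's side holds 11% of Sable, not > 25%, so Ines Varga still does not control Sable.
No new person acquires control, so the clause is not triggered.

No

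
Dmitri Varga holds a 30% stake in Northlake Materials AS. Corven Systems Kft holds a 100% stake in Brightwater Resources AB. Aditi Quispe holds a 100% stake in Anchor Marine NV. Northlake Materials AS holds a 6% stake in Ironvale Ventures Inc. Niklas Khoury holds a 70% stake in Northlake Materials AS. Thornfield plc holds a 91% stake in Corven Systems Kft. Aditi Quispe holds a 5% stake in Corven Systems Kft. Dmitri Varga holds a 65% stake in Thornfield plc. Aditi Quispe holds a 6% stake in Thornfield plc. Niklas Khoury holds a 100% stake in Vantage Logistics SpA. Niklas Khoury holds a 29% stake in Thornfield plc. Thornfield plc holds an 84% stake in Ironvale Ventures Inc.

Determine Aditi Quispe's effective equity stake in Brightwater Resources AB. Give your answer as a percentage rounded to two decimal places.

Aditi reaches Brightwater along 2 paths.
Via Corven: 5% × 100% = 5%.
Via Thornfield → Corven: 6% × 91% × 100% = 5.46%.
Total: 5% + 5.46% = 10.46%.

10.46%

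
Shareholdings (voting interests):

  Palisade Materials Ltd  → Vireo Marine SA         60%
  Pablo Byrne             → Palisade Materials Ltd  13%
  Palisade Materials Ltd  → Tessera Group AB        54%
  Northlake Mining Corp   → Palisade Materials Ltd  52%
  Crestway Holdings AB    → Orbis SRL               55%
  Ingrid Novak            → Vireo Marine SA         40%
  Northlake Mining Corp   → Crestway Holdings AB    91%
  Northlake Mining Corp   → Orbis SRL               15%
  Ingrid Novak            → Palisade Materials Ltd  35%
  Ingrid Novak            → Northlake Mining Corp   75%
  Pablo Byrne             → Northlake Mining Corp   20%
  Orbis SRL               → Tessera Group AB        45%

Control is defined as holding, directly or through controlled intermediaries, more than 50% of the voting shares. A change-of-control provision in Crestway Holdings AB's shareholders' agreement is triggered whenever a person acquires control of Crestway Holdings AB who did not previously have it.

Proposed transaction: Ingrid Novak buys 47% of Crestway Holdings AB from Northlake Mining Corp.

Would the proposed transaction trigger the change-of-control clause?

No

The purchase adds only to Ingrid's holdings (Northlake's stake shrinks), so Ingrid is the only person who could newly come to control Crestway.
Ingrid holds 75% of Northlake, so Ingrid controls Northlake.
Northlake holds 91% of Crestway, so Ingrid controls Crestway.
So Ingrid already controls Crestway before the transaction.
After the purchase, Ingrid holds 47% of Crestway directly, and Northlake's stake falls to 44%.
Ingrid controlled Crestway already, so this is not a new person acquiring control; every other person's position is unchanged or reduced.
No new person acquires control, so the clause is not triggered.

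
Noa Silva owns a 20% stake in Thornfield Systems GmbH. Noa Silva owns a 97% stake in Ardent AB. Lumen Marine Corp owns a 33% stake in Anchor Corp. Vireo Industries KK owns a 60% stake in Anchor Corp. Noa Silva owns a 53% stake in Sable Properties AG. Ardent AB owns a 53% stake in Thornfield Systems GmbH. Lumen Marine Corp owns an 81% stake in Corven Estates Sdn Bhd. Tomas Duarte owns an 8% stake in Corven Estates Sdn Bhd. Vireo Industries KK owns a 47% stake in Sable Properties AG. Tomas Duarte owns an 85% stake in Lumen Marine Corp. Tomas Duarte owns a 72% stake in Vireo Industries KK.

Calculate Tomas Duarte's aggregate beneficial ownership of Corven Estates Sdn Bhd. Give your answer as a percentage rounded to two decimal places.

Tomas reaches Corven along 2 paths.
Via Lumen: 85% × 81% = 68.85%.
Direct stake: 8% = 8%.
Total: 68.85% + 8% = 76.85%.

76.85%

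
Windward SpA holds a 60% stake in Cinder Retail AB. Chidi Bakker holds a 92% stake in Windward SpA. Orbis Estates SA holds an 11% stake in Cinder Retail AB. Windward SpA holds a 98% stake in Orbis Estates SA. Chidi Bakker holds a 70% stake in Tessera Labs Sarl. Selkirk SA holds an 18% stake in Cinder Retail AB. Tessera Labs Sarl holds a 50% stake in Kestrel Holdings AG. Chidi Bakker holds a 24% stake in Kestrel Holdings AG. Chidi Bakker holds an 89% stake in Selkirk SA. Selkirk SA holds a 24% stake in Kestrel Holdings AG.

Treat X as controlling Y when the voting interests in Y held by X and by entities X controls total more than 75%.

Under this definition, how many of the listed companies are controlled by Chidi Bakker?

4

Chidi holds 92% of Windward, so Chidi controls Windward.
Chidi holds 89% of Selkirk, so Chidi controls Selkirk.
Windward holds 98% of Orbis, so Chidi controls Orbis.
Selkirk and Windward and Orbis together hold 18% + 60% + 11% = 89% of Cinder, so Chidi controls Cinder.
No other company's threshold is met.
Chidi controls 4 companies.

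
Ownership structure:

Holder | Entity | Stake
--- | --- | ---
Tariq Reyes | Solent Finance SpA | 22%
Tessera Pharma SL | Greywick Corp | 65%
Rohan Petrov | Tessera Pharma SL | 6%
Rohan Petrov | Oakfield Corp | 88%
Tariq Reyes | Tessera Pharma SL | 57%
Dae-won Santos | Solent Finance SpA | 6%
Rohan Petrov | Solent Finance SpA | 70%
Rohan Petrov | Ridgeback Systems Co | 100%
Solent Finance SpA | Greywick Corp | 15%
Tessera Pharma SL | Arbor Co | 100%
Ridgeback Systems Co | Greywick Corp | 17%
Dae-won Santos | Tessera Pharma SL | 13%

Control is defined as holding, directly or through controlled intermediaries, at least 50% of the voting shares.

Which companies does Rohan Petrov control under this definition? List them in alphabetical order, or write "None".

Oakfield Corp, Ridgeback Systems Co, Solent Finance SpA

Rohan holds 70% of Solent, so Rohan controls Solent.
Rohan holds 100% of Ridgeback, so Rohan controls Ridgeback.
Rohan holds 88% of Oakfield, so Rohan controls Oakfield.
No other company's threshold is met.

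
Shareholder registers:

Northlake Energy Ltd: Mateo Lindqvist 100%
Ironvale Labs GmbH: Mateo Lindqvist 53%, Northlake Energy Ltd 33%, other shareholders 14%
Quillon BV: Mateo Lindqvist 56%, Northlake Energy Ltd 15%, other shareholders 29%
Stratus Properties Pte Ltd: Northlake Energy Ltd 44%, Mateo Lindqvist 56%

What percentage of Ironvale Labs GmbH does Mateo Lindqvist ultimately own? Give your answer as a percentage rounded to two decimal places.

86.00%

Mateo reaches Ironvale along 2 paths.
Direct stake: 53% = 53%.
Via Northlake: 100% × 33% = 33%.
Total: 53% + 33% = 86%.
Rounded: 86.00%.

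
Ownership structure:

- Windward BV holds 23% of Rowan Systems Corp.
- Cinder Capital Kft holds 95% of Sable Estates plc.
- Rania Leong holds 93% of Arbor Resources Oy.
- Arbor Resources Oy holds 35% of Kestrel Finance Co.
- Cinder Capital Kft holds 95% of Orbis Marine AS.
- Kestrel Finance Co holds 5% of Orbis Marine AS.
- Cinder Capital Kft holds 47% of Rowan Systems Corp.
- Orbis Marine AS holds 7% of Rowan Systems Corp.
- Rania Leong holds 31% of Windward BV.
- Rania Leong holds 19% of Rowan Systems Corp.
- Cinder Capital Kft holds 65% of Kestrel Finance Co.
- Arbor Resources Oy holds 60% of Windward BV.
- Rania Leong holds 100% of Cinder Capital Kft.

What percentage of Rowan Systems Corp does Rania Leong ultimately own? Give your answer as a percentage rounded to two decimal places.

Rania reaches Rowan along 7 paths.
Direct stake: 19% = 19%.
Via Windward: 31% × 23% = 7.13%.
Via Arbor → Windward: 93% × 60% × 23% = 12.834%.
Via Cinder: 100% × 47% = 47%.
Via Cinder → Orbis: 100% × 95% × 7% = 6.65%.
Via Arbor → Kestrel → Orbis: 93% × 35% × 5% × 7% = 0.113925%.
Via Cinder → Kestrel → Orbis: 100% × 65% × 5% × 7% = 0.2275%.
Total: 19% + 7.13% + 12.834% + 47% + 6.65% + 0.113925% + 0.2275% = 92.955425%.
Rounded: 92.96%.

92.96%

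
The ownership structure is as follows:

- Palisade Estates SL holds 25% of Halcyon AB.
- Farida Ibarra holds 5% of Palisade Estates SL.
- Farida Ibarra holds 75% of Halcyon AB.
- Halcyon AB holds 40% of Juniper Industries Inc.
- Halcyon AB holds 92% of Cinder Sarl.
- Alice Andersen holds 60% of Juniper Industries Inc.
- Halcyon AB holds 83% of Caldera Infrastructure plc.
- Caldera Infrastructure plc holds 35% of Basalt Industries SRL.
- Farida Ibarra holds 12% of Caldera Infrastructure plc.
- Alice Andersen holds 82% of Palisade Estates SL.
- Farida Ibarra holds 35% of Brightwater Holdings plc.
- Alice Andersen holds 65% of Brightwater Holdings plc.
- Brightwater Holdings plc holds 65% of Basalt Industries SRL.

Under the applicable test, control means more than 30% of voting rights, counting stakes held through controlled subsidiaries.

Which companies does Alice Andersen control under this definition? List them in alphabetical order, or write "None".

Basalt Industries SRL, Brightwater Holdings plc, Juniper Industries Inc, Palisade Estates SL

Alice holds 65% of Brightwater, so Alice controls Brightwater.
Alice holds 82% of Palisade, so Alice controls Palisade.
Alice holds 60% of Juniper, so Alice controls Juniper.
Brightwater holds 65% of Basalt, so Alice controls Basalt.
No other company's threshold is met.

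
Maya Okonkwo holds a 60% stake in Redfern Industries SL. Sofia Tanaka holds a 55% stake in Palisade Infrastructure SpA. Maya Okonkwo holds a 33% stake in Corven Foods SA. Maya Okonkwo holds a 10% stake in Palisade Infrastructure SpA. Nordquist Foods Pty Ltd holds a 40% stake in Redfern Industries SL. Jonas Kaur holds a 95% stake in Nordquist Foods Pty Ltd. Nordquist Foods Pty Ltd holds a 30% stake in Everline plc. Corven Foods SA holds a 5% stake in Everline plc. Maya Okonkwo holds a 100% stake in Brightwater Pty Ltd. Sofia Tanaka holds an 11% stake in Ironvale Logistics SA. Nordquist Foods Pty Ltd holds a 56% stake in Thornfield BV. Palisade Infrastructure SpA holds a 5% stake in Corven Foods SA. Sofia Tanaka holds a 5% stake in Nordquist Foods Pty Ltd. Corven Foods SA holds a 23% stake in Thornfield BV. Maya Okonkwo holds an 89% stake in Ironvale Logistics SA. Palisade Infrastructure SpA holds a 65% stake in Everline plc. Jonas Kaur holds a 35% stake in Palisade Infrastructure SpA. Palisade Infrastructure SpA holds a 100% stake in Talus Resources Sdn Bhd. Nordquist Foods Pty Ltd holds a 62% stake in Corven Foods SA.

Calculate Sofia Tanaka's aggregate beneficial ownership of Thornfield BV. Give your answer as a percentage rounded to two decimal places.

Sofia reaches Thornfield along 3 paths.
Via Palisade → Corven: 55% × 5% × 23% = 0.6325%.
Via Nordquist → Corven: 5% × 62% × 23% = 0.713%.
Via Nordquist: 5% × 56% = 2.8%.
Total: 0.6325% + 0.713% + 2.8% = 4.1455%.
Rounded: 4.15%.

4.15%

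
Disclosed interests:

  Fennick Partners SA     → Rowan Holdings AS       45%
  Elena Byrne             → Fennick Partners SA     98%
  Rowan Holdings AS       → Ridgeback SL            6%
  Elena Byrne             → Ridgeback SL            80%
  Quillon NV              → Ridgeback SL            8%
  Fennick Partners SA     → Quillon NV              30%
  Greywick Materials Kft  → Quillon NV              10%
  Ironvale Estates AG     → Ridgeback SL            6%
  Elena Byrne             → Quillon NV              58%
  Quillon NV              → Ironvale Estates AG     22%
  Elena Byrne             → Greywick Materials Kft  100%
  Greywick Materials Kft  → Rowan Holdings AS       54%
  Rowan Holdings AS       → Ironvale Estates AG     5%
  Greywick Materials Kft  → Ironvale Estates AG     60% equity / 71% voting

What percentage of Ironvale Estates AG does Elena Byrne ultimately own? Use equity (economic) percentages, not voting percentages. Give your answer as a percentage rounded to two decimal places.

Elena reaches Ironvale along 6 paths.
Via Fennick → Rowan: 98% × 45% × 5% = 2.205%.
Via Greywick → Rowan: 100% × 54% × 5% = 2.7%.
Via Greywick: 100% × 60% = 60%.
Via Greywick → Quillon: 100% × 10% × 22% = 2.2%.
Via Fennick → Quillon: 98% × 30% × 22% = 6.468%.
Via Quillon: 58% × 22% = 12.76%.
Total: 2.205% + 2.7% + 60% + 2.2% + 6.468% + 12.76% = 86.333%.
Rounded: 86.33%.

86.33%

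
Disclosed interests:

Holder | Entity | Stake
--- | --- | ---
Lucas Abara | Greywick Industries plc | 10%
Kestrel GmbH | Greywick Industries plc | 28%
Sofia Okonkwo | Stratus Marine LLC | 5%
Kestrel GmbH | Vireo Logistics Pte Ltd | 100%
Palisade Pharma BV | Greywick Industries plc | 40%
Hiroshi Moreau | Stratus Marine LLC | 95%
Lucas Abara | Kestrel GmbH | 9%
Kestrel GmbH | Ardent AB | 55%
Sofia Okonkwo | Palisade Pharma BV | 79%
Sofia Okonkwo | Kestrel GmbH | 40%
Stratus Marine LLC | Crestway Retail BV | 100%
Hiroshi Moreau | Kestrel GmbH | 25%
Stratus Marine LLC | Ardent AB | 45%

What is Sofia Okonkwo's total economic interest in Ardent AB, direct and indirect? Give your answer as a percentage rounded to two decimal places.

Sofia reaches Ardent along 2 paths.
Via Kestrel: 40% × 55% = 22%.
Via Stratus: 5% × 45% = 2.25%.
Total: 22% + 2.25% = 24.25%.

24.25%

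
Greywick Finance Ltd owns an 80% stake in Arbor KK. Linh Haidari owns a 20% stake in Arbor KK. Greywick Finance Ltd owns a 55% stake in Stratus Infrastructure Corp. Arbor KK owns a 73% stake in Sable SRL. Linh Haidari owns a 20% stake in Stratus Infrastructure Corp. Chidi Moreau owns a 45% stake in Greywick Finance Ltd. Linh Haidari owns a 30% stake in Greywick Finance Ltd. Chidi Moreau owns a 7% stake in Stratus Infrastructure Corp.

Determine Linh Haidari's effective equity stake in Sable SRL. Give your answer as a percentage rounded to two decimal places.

32.12%

Linh reaches Sable along 2 paths.
Via Greywick → Arbor: 30% × 80% × 73% = 17.52%.
Via Arbor: 20% × 73% = 14.6%.
Total: 17.52% + 14.6% = 32.12%.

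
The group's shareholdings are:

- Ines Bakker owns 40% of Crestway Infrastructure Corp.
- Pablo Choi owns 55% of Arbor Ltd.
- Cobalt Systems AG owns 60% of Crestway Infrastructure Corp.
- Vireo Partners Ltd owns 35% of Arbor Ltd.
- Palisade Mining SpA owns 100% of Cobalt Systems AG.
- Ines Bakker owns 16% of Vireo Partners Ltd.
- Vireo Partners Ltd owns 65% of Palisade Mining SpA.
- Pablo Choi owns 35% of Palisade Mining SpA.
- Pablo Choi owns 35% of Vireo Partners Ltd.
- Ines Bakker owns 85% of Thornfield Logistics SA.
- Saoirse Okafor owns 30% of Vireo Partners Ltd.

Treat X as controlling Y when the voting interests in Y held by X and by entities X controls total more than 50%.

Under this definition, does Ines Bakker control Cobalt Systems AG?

No

Ines holds 85% of Thornfield, so Ines controls Thornfield.
Neither Ines nor any entity Ines controls holds any voting interest in Cobalt.
So Ines does not control Cobalt.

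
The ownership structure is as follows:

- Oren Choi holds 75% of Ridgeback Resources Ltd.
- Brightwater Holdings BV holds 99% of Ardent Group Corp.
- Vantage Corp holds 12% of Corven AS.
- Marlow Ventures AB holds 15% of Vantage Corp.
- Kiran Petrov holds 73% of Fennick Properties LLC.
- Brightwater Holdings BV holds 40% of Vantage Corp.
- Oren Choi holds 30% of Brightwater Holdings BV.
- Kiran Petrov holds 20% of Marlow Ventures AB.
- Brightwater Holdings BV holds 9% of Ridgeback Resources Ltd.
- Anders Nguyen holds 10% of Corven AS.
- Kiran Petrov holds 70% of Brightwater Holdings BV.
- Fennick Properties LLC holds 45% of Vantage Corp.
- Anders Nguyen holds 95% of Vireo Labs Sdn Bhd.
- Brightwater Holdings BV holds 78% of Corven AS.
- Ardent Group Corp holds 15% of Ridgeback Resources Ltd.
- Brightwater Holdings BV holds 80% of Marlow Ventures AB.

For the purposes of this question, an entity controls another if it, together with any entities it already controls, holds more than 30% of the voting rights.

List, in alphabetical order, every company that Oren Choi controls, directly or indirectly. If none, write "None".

Ridgeback Resources Ltd

Oren holds 75% of Ridgeback, so Oren controls Ridgeback.
No other company's threshold is met.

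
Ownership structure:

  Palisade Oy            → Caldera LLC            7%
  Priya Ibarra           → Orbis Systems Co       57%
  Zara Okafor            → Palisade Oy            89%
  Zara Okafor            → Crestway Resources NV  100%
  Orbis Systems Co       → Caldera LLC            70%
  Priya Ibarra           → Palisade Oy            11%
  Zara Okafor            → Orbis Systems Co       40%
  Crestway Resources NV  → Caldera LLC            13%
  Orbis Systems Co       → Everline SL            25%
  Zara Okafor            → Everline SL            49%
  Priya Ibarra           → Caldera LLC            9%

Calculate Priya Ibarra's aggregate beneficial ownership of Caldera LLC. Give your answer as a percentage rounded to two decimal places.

Priya reaches Caldera along 3 paths.
Direct stake: 9% = 9%.
Via Orbis: 57% × 70% = 39.9%.
Via Palisade: 11% × 7% = 0.77%.
Total: 9% + 39.9% + 0.77% = 49.67%.

49.67%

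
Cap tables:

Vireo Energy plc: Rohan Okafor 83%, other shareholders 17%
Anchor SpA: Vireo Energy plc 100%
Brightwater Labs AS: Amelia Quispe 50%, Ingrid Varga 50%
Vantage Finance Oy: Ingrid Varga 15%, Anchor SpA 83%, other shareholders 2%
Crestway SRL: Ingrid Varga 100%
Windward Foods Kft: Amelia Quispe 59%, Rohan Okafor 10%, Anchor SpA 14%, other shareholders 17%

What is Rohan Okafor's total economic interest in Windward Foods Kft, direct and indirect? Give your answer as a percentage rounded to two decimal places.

Rohan reaches Windward along 2 paths.
Direct stake: 10% = 10%.
Via Vireo → Anchor: 83% × 100% × 14% = 11.62%.
Total: 10% + 11.62% = 21.62%.

21.62%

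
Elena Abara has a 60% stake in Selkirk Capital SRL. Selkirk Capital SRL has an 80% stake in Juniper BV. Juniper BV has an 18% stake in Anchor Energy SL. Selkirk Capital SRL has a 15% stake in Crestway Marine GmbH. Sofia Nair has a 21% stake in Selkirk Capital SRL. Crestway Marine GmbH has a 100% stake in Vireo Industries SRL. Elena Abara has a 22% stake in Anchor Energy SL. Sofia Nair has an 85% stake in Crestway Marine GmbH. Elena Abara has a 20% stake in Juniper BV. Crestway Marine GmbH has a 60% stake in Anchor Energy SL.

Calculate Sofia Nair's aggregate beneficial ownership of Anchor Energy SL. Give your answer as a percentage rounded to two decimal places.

55.91%

Sofia reaches Anchor along 3 paths.
Via Selkirk → Juniper: 21% × 80% × 18% = 3.024%.
Via Crestway: 85% × 60% = 51%.
Via Selkirk → Crestway: 21% × 15% × 60% = 1.89%.
Total: 3.024% + 51% + 1.89% = 55.914%.
Rounded: 55.91%.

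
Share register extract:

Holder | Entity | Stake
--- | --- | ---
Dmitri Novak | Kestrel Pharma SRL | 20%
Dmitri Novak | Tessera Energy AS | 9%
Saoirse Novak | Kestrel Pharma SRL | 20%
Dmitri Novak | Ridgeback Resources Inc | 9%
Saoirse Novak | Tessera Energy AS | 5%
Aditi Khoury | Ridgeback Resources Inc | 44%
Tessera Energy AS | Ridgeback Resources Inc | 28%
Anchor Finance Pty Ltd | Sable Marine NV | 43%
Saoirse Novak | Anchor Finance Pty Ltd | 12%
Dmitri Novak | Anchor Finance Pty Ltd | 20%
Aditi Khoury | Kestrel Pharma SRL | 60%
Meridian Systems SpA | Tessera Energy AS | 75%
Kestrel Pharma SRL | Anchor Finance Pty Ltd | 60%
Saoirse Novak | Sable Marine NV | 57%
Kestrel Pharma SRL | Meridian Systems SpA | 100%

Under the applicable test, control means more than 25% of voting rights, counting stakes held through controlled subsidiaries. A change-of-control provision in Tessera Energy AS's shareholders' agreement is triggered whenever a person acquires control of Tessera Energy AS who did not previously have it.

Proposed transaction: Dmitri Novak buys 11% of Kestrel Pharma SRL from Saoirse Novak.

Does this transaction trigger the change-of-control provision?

Yes

The purchase adds only to Dmitri's holdings (Saoirse's stake shrinks), so Dmitri is the only person who could newly come to control Tessera.
Dmitri's largest direct stake is 20% in Kestrel, which does not meet the threshold, so Dmitri controls no company.
In Tessera, Dmitri's side holds only 9%, not > 25%.
So before the transaction, Dmitri does not control Tessera.
After the purchase, Dmitri's direct stake in Kestrel rises to 20% + 11% = 31%, and Saoirse's stake falls to 9%.
Dmitri holds 31% of Kestrel, so Dmitri controls Kestrel.
Kestrel holds 100% of Meridian, so Dmitri controls Meridian.
Meridian and Dmitri together hold 75% + 9% = 84% of Tessera, so Dmitri controls Tessera.
Dmitri did not control Tessera before and does after, so the clause is triggered.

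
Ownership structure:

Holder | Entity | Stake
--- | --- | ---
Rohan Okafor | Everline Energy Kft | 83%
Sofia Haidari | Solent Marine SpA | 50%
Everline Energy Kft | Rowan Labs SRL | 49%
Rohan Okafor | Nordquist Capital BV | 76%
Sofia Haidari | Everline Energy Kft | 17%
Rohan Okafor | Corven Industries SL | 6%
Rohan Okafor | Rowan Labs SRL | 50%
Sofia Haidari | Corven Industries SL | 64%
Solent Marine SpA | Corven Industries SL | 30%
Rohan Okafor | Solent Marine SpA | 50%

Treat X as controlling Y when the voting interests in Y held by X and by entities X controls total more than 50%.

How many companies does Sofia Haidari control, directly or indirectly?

1

Sofia holds 64% of Corven, so Sofia controls Corven.
No other company's threshold is met.
Sofia controls 1 company.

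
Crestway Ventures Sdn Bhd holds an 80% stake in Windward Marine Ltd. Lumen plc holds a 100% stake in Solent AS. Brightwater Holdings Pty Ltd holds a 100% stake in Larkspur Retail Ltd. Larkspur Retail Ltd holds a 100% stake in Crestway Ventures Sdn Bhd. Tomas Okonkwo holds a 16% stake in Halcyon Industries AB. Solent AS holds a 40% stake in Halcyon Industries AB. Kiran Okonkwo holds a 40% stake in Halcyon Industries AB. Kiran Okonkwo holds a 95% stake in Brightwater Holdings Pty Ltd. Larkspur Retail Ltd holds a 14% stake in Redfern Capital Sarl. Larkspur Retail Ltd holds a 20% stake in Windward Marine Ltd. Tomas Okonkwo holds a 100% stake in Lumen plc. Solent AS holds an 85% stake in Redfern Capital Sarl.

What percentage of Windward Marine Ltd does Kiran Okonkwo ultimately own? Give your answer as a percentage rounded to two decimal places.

95.00%

Kiran reaches Windward along 2 paths.
Via Brightwater → Larkspur → Crestway: 95% × 100% × 100% × 80% = 76%.
Via Brightwater → Larkspur: 95% × 100% × 20% = 19%.
Total: 76% + 19% = 95%.
Rounded: 95.00%.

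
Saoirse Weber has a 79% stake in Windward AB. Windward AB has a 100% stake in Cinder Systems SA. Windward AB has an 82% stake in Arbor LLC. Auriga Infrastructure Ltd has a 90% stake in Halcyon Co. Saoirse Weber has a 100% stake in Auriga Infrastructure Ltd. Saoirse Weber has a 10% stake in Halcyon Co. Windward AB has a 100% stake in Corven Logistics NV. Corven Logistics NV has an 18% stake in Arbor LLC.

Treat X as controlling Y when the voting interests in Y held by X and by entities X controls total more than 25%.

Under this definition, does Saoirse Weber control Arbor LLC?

Saoirse holds 79% of Windward, so Saoirse controls Windward.
Windward holds 100% of Corven, so Saoirse controls Corven.
Corven and Windward together hold 18% + 82% = 100% of Arbor, so Saoirse controls Arbor.

Yes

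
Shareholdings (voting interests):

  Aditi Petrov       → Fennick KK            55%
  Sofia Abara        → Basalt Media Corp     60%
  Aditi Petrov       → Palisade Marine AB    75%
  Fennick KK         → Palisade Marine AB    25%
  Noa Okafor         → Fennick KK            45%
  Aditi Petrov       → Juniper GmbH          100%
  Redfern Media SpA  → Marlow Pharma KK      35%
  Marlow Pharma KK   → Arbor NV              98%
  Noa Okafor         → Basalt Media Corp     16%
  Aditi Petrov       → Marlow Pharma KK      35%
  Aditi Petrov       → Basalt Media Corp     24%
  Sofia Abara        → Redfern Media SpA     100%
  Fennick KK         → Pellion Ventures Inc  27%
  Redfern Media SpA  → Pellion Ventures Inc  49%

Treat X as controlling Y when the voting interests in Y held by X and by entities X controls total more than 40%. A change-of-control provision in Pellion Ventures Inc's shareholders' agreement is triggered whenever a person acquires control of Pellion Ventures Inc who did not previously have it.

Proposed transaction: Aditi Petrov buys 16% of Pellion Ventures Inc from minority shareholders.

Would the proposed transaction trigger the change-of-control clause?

Yes

The purchase changes only Aditi's holdings, so Aditi is the only person who could newly come to control Pellion.
Aditi holds 100% of Juniper, so Aditi controls Juniper.
Aditi holds 55% of Fennick, so Aditi controls Fennick.
Fennick and Aditi together hold 25% + 75% = 100% of Palisade, so Aditi controls Palisade.
In Pellion, Aditi's side holds only 27%, not > 40%.
So before the transaction, Aditi does not control Pellion.
After the purchase, Aditi holds 16% of Pellion directly.
Fennick and Aditi together hold 27% + 16% = 43% of Pellion, so Aditi controls Pellion.
Aditi did not control Pellion before and does after, so the clause is triggered.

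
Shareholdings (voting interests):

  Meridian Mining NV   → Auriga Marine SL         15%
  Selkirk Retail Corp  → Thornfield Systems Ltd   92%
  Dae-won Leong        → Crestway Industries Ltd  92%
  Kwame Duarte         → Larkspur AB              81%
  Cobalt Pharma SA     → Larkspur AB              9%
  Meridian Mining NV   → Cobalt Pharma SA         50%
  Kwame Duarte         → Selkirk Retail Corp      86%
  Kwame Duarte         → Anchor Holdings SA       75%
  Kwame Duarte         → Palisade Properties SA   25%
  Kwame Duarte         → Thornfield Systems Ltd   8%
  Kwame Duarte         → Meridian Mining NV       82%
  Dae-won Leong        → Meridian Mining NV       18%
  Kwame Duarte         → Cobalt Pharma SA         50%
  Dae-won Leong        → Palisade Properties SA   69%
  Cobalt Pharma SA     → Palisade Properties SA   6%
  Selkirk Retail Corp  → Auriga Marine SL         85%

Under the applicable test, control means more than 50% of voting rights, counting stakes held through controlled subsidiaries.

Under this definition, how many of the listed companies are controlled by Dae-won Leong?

2

Dae-won holds 69% of Palisade, so Dae-won controls Palisade.
Dae-won holds 92% of Crestway, so Dae-won controls Crestway.
No other company's threshold is met.
Dae-won controls 2 companies.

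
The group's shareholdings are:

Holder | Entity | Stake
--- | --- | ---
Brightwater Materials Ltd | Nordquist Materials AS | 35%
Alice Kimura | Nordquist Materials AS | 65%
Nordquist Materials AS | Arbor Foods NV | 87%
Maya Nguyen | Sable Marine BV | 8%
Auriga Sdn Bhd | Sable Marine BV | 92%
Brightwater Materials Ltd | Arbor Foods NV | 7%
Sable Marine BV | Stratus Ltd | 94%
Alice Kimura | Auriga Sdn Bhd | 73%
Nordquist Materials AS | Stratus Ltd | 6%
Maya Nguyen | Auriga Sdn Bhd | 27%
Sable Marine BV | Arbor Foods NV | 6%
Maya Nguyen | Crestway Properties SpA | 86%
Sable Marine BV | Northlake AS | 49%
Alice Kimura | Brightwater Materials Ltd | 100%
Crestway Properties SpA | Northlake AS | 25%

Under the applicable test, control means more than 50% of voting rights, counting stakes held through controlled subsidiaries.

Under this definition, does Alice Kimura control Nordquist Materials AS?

Yes

Alice holds 100% of Brightwater, so Alice controls Brightwater.
Alice and Brightwater together hold 65% + 35% = 100% of Nordquist, so Alice controls Nordquist.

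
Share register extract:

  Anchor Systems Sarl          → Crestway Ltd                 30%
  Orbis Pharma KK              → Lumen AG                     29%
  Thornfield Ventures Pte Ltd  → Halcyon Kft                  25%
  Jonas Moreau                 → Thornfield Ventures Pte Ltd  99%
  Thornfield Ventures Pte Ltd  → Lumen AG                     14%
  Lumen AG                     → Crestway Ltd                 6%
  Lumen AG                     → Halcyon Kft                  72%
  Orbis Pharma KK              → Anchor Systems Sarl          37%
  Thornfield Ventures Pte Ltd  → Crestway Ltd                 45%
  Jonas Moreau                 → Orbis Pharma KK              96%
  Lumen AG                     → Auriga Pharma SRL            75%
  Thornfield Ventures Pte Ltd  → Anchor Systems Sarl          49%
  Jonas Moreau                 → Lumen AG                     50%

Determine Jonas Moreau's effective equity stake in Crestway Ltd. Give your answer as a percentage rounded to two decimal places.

75.26%

Jonas reaches Crestway along 6 paths.
Via Orbis → Anchor: 96% × 37% × 30% = 10.656%.
Via Thornfield → Anchor: 99% × 49% × 30% = 14.553%.
Via Thornfield: 99% × 45% = 44.55%.
Via Orbis → Lumen: 96% × 29% × 6% = 1.6704%.
Via Thornfield → Lumen: 99% × 14% × 6% = 0.8316%.
Via Lumen: 50% × 6% = 3%.
Total: 10.656% + 14.553% + 44.55% + 1.6704% + 0.8316% + 3% = 75.261%.
Rounded: 75.26%.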